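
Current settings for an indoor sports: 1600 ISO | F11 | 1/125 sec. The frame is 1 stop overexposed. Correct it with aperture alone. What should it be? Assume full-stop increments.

f/16

Overexposed by 1 stop → need 1 stop darker.
Aperture: f/11 → f/16.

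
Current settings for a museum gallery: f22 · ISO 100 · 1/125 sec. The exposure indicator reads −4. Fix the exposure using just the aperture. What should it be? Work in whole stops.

f/5.6

Underexposed by 4 stops → need 4 stops brighter.
Aperture: f/22 → f/16 → f/11 → f/8 → f/5.6.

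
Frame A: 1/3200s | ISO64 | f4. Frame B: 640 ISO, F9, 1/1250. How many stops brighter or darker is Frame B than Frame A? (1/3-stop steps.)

Aperture: f/4 → f/4.5 → f/5 → f/5.6 → f/6.3 → f/7.1 → f/8 → f/9 — 2 1/3 stops smaller aperture (darker).
Shutter speed: 1/3200 → 1/2500 → 1/2000 → 1/1600 → 1/1250 — 1 1/3 stops longer (brighter).
ISO: 64 → 80 → 100 → 125 → 160 → 200 → 250 → 320 → 400 → 500 → 640 — 3 1/3 stops higher (brighter).
Net: −2 1/3 +1 1/3 +3 1/3 = +2 1/3 stops.

2 1/3 stops brighter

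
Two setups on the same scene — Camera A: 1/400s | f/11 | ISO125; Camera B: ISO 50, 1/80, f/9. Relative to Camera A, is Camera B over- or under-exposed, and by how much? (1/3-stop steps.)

Aperture: f/11 → f/10 → f/9 — 2/3 stop wider (brighter).
Shutter speed: 1/400 → 1/320 → 1/250 → 1/200 → 1/160 → 1/125 → 1/100 → 1/80 — 2 1/3 stops slower (brighter).
ISO: 125 → 100 → 80 → 64 → 50 — 1 1/3 stops dropped (darker).
Net: +2/3 +2 1/3 −1 1/3 = +1 2/3 stops.

1 2/3 stops brighter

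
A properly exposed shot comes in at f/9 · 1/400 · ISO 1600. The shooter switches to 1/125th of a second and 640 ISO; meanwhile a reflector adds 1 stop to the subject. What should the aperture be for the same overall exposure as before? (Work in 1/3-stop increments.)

Scene light: 1 stop brighter.
Shutter speed: 1/400 → 1/320 → 1/250 → 1/200 → 1/160 → 1/125 — 1 2/3 stops slower (brighter).
ISO: 1600 → 1250 → 1000 → 800 → 640 — 1 1/3 stops dropped (darker).
Net so far: 1 1/3 stops brighter. Aperture: f/9 → f/10 → f/11 → f/13 → f/14.

f/14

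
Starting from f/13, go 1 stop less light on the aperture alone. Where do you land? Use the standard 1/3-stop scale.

Aperture: f/13 → f/14 → f/16 → f/18 — 1 stop narrower (darker).

f/18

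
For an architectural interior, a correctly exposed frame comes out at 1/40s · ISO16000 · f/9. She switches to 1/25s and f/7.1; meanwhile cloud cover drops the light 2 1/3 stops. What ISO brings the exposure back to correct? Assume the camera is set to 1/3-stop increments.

Scene light: 2 1/3 stops darker.
Shutter speed: 1/40 → 1/30 → 1/25 — 2/3 stop slower (brighter).
Aperture: f/9 → f/8 → f/7.1 — 2/3 stop opened up (brighter).
Net so far: 1 stop darker. ISO: 16000 → 20000 → 25600 → 32000.

ISO 32000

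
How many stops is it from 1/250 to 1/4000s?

1/250 → 1/500 → 1/1000 → 1/2000 → 1/4000 — count the steps: 4 stops.

4 stops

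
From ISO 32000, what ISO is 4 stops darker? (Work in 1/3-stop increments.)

ISO: 32000 → 25600 → 20000 → 16000 → 12800 → 10000 → 8000 → 6400 → 5000 → 4000 → 3200 → 2500 → 2000 — 4 stops lower (darker).

ISO 2000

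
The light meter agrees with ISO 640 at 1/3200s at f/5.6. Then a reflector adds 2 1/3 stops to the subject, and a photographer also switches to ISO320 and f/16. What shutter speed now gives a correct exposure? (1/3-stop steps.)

1/1000s

Scene light: 2 1/3 stops brighter.
ISO: 640 → 500 → 400 → 320 — 1 stop lower (darker).
Aperture: f/5.6 → f/6.3 → f/7.1 → f/8 → f/9 → f/10 → f/11 → f/13 → f/14 → f/16 — 3 stops smaller aperture (darker).
Net so far: 1 2/3 stops darker. Shutter speed: 1/3200 → 1/2500 → 1/2000 → 1/1600 → 1/1250 → 1/1000.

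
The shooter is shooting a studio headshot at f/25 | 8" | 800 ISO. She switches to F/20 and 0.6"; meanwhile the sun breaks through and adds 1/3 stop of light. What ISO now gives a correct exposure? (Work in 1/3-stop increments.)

ISO 5000

Scene light: 1/3 stop brighter.
Aperture: f/25 → f/22 → f/20 — 2/3 stop larger aperture (brighter).
Shutter speed: 8 → 6 → 5 → 4 → 3.2 → 2.5 → 2 → 1.6 → 1.3 → 1 → 0.8 → 0.6 — 3 2/3 stops shorter (darker).
Net so far: 2 2/3 stops darker. ISO: 800 → 1000 → 1250 → 1600 → 2000 → 2500 → 3200 → 4000 → 5000.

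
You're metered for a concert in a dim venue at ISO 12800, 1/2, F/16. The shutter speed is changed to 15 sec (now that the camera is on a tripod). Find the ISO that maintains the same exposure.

Shutter speed: 1/2 → 1 → 2 → 4 → 8 → 15 — 5 stops longer (brighter).
Need 5 stops darker from the ISO: 12800 → 6400 → 3200 → 1600 → 800 → 400.

ISO 400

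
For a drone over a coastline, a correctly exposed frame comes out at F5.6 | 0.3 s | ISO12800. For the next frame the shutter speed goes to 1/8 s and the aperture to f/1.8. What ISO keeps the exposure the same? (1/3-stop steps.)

ISO 3200

Shutter speed: 0.3 → 1/4 → 1/5 → 1/6 → 1/8 — 1 1/3 stops shorter (darker).
Aperture: f/5.6 → f/5 → f/4.5 → f/4 → f/3.5 → f/3.2 → f/2.8 → f/2.5 → f/2.2 → f/2 → f/1.8 — 3 1/3 stops opened up (brighter).
Net change so far: 2 stops brighter. Offset with the ISO: 12800 → 10000 → 8000 → 6400 → 5000 → 4000 → 3200.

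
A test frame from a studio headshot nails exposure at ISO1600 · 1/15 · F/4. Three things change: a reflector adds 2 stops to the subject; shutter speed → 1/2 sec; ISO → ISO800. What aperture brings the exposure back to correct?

Scene light: 2 stops brighter.
Shutter speed: 1/15 → 1/8 → 1/4 → 1/2 — 3 stops longer (brighter).
ISO: 1600 → 800 — 1 stop lower (darker).
Net so far: 4 stops brighter. Aperture: f/4 → f/5.6 → f/8 → f/11 → f/16.

f/16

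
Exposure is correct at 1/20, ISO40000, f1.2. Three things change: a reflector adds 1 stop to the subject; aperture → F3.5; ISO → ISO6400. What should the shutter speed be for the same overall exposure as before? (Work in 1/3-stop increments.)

1.3 s

Scene light: 1 stop brighter.
Aperture: f/1.2 → f/1.4 → f/1.6 → f/1.8 → f/2 → f/2.2 → f/2.5 → f/2.8 → f/3.2 → f/3.5 — 3 stops smaller aperture (darker).
ISO: 40000 → 32000 → 25600 → 20000 → 16000 → 12800 → 10000 → 8000 → 6400 — 2 2/3 stops dropped (darker).
Net so far: 4 2/3 stops darker. Shutter speed: 1/20 → 1/15 → 1/13 → 1/10 → 1/8 → 1/6 → 1/5 → 1/4 → 0.3 → 0.4 → 0.5 → 0.6 → 0.8 → 1 → 1.3.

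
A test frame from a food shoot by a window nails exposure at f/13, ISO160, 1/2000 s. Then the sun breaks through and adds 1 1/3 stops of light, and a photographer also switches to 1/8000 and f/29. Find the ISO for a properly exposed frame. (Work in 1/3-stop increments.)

ISO 1250

Scene light: 1 1/3 stops brighter.
Shutter speed: 1/2000 → 1/2500 → 1/3200 → 1/4000 → 1/5000 → 1/6400 → 1/8000 — 2 stops faster (darker).
Aperture: f/13 → f/14 → f/16 → f/18 → f/20 → f/22 → f/25 → f/29 — 2 1/3 stops stopped down (darker).
Net so far: 3 stops darker. ISO: 160 → 200 → 250 → 320 → 400 → 500 → 640 → 800 → 1000 → 1250.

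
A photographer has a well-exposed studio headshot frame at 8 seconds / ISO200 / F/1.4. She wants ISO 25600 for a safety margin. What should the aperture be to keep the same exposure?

ISO: 200 → 400 → 800 → 1600 → 3200 → 6400 → 12800 → 25600 — 7 stops higher (brighter).
Need 7 stops darker from the aperture: f/1.4 → f/2 → f/2.8 → f/4 → f/5.6 → f/8 → f/11 → f/16.

f/16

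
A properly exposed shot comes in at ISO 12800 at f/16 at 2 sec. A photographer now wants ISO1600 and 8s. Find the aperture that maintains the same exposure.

f/11

ISO: 12800 → 6400 → 3200 → 1600 — 3 stops dropped (darker).
Shutter speed: 2 → 4 → 8 — 2 stops slower (brighter).
Net change so far: 1 stop darker. Offset with the aperture: f/16 → f/11.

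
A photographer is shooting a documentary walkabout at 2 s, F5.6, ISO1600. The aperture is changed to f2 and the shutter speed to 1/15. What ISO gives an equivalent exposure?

Aperture: f/5.6 → f/4 → f/2.8 → f/2 — 3 stops opened up (brighter).
Shutter speed: 2 → 1 → 1/2 → 1/4 → 1/8 → 1/15 — 5 stops faster (darker).
Net change so far: 2 stops darker. Offset with the ISO: 1600 → 3200 → 6400.

ISO 6400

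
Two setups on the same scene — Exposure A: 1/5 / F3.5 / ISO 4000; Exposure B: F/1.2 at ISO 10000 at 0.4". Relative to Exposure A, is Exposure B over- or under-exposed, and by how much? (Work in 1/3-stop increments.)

Aperture: f/3.5 → f/3.2 → f/2.8 → f/2.5 → f/2.2 → f/2 → f/1.8 → f/1.6 → f/1.4 → f/1.2 — 3 stops larger aperture (brighter).
Shutter speed: 1/5 → 1/4 → 0.3 → 0.4 — 1 stop slower (brighter).
ISO: 4000 → 5000 → 6400 → 8000 → 10000 — 1 1/3 stops higher (brighter).
Net: +3 +1 +1 1/3 = +5 1/3 stops.

5 1/3 stops brighter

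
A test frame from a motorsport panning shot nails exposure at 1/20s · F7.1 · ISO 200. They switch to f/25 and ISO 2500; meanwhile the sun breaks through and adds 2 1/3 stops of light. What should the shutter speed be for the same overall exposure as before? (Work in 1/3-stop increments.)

1/100s

Scene light: 2 1/3 stops brighter.
Aperture: f/7.1 → f/8 → f/9 → f/10 → f/11 → f/13 → f/14 → f/16 → f/18 → f/20 → f/22 → f/25 — 3 2/3 stops stopped down (darker).
ISO: 200 → 250 → 320 → 400 → 500 → 640 → 800 → 1000 → 1250 → 1600 → 2000 → 2500 — 3 2/3 stops higher (brighter).
Net so far: 2 1/3 stops brighter. Shutter speed: 1/20 → 1/25 → 1/30 → 1/40 → 1/50 → 1/60 → 1/80 → 1/100.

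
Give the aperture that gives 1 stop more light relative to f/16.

Aperture: f/16 → f/11 — 1 stop opened up (brighter).

f/11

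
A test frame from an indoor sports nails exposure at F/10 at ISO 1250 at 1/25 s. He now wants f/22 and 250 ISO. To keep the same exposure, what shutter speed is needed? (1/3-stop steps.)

Aperture: f/10 → f/11 → f/13 → f/14 → f/16 → f/18 → f/20 → f/22 — 2 1/3 stops stopped down (darker).
ISO: 1250 → 1000 → 800 → 640 → 500 → 400 → 320 → 250 — 2 1/3 stops lower (darker).
Net change so far: 4 2/3 stops darker. Offset with the shutter speed: 1/25 → 1/20 → 1/15 → 1/13 → 1/10 → 1/8 → 1/6 → 1/5 → 1/4 → 0.3 → 0.4 → 0.5 → 0.6 → 0.8 → 1.

1 s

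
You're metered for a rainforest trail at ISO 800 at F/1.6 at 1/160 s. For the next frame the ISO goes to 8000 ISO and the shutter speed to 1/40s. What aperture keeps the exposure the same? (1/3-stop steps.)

f/10

ISO: 800 → 1000 → 1250 → 1600 → 2000 → 2500 → 3200 → 4000 → 5000 → 6400 → 8000 — 3 1/3 stops higher (brighter).
Shutter speed: 1/160 → 1/125 → 1/100 → 1/80 → 1/60 → 1/50 → 1/40 — 2 stops longer (brighter).
Net change so far: 5 1/3 stops brighter. Offset with the aperture: f/1.6 → f/1.8 → f/2 → f/2.2 → f/2.5 → f/2.8 → f/3.2 → f/3.5 → f/4 → f/4.5 → f/5 → f/5.6 → f/6.3 → f/7.1 → f/8 → f/9 → f/10.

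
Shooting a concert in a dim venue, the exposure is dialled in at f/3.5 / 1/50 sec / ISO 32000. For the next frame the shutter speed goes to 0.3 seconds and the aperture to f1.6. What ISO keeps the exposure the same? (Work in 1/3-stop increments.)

Shutter speed: 1/50 → 1/40 → 1/30 → 1/25 → 1/20 → 1/15 → 1/13 → 1/10 → 1/8 → 1/6 → 1/5 → 1/4 → 0.3 — 4 stops longer (brighter).
Aperture: f/3.5 → f/3.2 → f/2.8 → f/2.5 → f/2.2 → f/2 → f/1.8 → f/1.6 — 2 1/3 stops opened up (brighter).
Net change so far: 6 1/3 stops brighter. Offset with the ISO: 32000 → 25600 → 20000 → 16000 → 12800 → 10000 → 8000 → 6400 → 5000 → 4000 → 3200 → 2500 → 2000 → 1600 → 1250 → 1000 → 800 → 640 → 500 → 400.

ISO 400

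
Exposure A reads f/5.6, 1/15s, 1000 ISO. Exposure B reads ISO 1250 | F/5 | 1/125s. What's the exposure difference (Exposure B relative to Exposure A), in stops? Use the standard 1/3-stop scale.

Aperture: f/5.6 → f/5 — 1/3 stop wider (brighter).
Shutter speed: 1/15 → 1/20 → 1/25 → 1/30 → 1/40 → 1/50 → 1/60 → 1/80 → 1/100 → 1/125 — 3 stops shorter (darker).
ISO: 1000 → 1250 — 1/3 stop raised (brighter).
Net: +1/3 −3 +1/3 = −2 1/3 stops.

2 1/3 stops darker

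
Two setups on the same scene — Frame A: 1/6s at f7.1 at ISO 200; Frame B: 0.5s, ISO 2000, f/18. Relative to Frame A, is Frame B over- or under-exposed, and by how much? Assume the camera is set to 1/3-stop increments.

Aperture: f/7.1 → f/8 → f/9 → f/10 → f/11 → f/13 → f/14 → f/16 → f/18 — 2 2/3 stops stopped down (darker).
Shutter speed: 1/6 → 1/5 → 1/4 → 0.3 → 0.4 → 0.5 — 1 2/3 stops longer (brighter).
ISO: 200 → 250 → 320 → 400 → 500 → 640 → 800 → 1000 → 1250 → 1600 → 2000 — 3 1/3 stops raised (brighter).
Net: −2 2/3 +1 2/3 +3 1/3 = +2 1/3 stops.

2 1/3 stops brighter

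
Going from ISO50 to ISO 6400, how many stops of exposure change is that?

7 stops

50 → 100 → 200 → 400 → 800 → 1600 → 3200 → 6400 — count the steps: 7 stops.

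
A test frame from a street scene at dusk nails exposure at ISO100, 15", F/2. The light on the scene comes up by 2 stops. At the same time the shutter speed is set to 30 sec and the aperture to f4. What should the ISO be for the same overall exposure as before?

ISO 50

Scene light: 2 stops brighter.
Shutter speed: 15 → 30 — 1 stop longer (brighter).
Aperture: f/2 → f/2.8 → f/4 — 2 stops stopped down (darker).
Net so far: 1 stop brighter. ISO: 100 → 50.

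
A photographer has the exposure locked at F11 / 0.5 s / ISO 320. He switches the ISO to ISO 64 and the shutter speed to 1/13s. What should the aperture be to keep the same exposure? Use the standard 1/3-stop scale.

f/2

ISO: 320 → 250 → 200 → 160 → 125 → 100 → 80 → 64 — 2 1/3 stops lower (darker).
Shutter speed: 0.5 → 0.4 → 0.3 → 1/4 → 1/5 → 1/6 → 1/8 → 1/10 → 1/13 — 2 2/3 stops faster (darker).
Net change so far: 5 stops darker. Offset with the aperture: f/11 → f/10 → f/9 → f/8 → f/7.1 → f/6.3 → f/5.6 → f/5 → f/4.5 → f/4 → f/3.5 → f/3.2 → f/2.8 → f/2.5 → f/2.2 → f/2.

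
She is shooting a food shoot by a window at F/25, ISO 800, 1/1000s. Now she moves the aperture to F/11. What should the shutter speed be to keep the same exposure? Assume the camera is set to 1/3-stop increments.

1/5000s

Aperture: f/25 → f/22 → f/20 → f/18 → f/16 → f/14 → f/13 → f/11 — 2 1/3 stops larger aperture (brighter).
Need 2 1/3 stops darker from the shutter speed: 1/1000 → 1/1250 → 1/1600 → 1/2000 → 1/2500 → 1/3200 → 1/4000 → 1/5000.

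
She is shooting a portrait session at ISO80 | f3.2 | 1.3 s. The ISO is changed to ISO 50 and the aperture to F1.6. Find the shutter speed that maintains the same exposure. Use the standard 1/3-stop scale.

ISO: 80 → 64 → 50 — 2/3 stop dropped (darker).
Aperture: f/3.2 → f/2.8 → f/2.5 → f/2.2 → f/2 → f/1.8 → f/1.6 — 2 stops opened up (brighter).
Net change so far: 1 1/3 stops brighter. Offset with the shutter speed: 1.3 → 1 → 0.8 → 0.6 → 0.5.

0.5 s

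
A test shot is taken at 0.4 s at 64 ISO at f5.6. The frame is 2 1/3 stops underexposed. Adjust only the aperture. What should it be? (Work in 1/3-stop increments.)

f/2.5

Underexposed by 2 1/3 stops → need 2 1/3 stops brighter.
Aperture: f/5.6 → f/5 → f/4.5 → f/4 → f/3.5 → f/3.2 → f/2.8 → f/2.5.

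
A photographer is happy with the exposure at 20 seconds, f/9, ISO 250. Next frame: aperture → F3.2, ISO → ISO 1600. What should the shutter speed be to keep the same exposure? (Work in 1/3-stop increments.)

Aperture: f/9 → f/8 → f/7.1 → f/6.3 → f/5.6 → f/5 → f/4.5 → f/4 → f/3.5 → f/3.2 — 3 stops opened up (brighter).
ISO: 250 → 320 → 400 → 500 → 640 → 800 → 1000 → 1250 → 1600 — 2 2/3 stops higher (brighter).
Net change so far: 5 2/3 stops brighter. Offset with the shutter speed: 20 → 15 → 13 → 10 → 8 → 6 → 5 → 4 → 3.2 → 2.5 → 2 → 1.6 → 1.3 → 1 → 0.8 → 0.6 → 0.5 → 0.4.

0.4 s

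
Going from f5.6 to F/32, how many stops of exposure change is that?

5 stops

f/5.6 → f/8 → f/11 → f/16 → f/22 → f/32 — count the steps: 5 stops.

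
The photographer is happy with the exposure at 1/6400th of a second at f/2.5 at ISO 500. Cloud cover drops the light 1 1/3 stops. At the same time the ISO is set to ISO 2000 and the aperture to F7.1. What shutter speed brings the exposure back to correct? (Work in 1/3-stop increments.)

1/1250s

Scene light: 1 1/3 stops darker.
ISO: 500 → 640 → 800 → 1000 → 1250 → 1600 → 2000 — 2 stops raised (brighter).
Aperture: f/2.5 → f/2.8 → f/3.2 → f/3.5 → f/4 → f/4.5 → f/5 → f/5.6 → f/6.3 → f/7.1 — 3 stops smaller aperture (darker).
Net so far: 2 1/3 stops darker. Shutter speed: 1/6400 → 1/5000 → 1/4000 → 1/3200 → 1/2500 → 1/2000 → 1/1600 → 1/1250.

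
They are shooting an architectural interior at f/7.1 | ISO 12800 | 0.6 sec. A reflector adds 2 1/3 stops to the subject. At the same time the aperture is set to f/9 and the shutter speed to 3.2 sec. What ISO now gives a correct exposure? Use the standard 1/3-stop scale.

Scene light: 2 1/3 stops brighter.
Aperture: f/7.1 → f/8 → f/9 — 2/3 stop stopped down (darker).
Shutter speed: 0.6 → 0.8 → 1 → 1.3 → 1.6 → 2 → 2.5 → 3.2 — 2 1/3 stops longer (brighter).
Net so far: 4 stops brighter. ISO: 12800 → 10000 → 8000 → 6400 → 5000 → 4000 → 3200 → 2500 → 2000 → 1600 → 1250 → 1000 → 800.

ISO 800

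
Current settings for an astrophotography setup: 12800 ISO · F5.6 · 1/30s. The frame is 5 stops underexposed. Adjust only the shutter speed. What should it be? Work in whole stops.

Underexposed by 5 stops → need 5 stops brighter.
Shutter speed: 1/30 → 1/15 → 1/8 → 1/4 → 1/2 → 1.

1 s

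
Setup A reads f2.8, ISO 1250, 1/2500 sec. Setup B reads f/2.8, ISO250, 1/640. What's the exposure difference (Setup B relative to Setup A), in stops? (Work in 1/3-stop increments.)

1/3 stop darker

Aperture: unchanged.
Shutter speed: 1/2500 → 1/2000 → 1/1600 → 1/1250 → 1/1000 → 1/800 → 1/640 — 2 stops longer (brighter).
ISO: 1250 → 1000 → 800 → 640 → 500 → 400 → 320 → 250 — 2 1/3 stops lower (darker).
Net: +2 −2 1/3 = −1/3 stops.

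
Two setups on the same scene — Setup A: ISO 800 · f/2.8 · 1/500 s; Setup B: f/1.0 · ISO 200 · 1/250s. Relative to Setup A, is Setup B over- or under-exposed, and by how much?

Aperture: f/2.8 → f/2 → f/1.4 → f/1.0 — 3 stops larger aperture (brighter).
Shutter speed: 1/500 → 1/250 — 1 stop longer (brighter).
ISO: 800 → 400 → 200 — 2 stops dropped (darker).
Net: +3 +1 −2 = +2 stops.

2 stops brighter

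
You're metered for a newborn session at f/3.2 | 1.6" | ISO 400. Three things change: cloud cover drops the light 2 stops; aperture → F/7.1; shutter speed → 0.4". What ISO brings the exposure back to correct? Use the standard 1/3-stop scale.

Scene light: 2 stops darker.
Aperture: f/3.2 → f/3.5 → f/4 → f/4.5 → f/5 → f/5.6 → f/6.3 → f/7.1 — 2 1/3 stops narrower (darker).
Shutter speed: 1.6 → 1.3 → 1 → 0.8 → 0.6 → 0.5 → 0.4 — 2 stops faster (darker).
Net so far: 6 1/3 stops darker. ISO: 400 → 500 → 640 → 800 → 1000 → 1250 → 1600 → 2000 → 2500 → 3200 → 4000 → 5000 → 6400 → 8000 → 10000 → 12800 → 16000 → 20000 → 25600 → 32000.

ISO 32000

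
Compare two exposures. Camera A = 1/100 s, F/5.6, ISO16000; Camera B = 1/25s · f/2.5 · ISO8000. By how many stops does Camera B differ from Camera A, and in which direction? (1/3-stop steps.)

Aperture: f/5.6 → f/5 → f/4.5 → f/4 → f/3.5 → f/3.2 → f/2.8 → f/2.5 — 2 1/3 stops opened up (brighter).
Shutter speed: 1/100 → 1/80 → 1/60 → 1/50 → 1/40 → 1/30 → 1/25 — 2 stops slower (brighter).
ISO: 16000 → 12800 → 10000 → 8000 — 1 stop dropped (darker).
Net: +2 1/3 +2 −1 = +3 1/3 stops.

3 1/3 stops brighter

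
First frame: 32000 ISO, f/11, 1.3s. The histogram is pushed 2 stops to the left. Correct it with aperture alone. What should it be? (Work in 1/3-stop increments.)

Underexposed by 2 stops → need 2 stops brighter.
Aperture: f/11 → f/10 → f/9 → f/8 → f/7.1 → f/6.3 → f/5.6.

f/5.6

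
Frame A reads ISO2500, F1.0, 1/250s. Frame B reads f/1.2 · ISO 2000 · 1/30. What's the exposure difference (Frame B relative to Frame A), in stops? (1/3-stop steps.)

2 stops brighter

Aperture: f/1.0 → f/1.1 → f/1.2 — 2/3 stop narrower (darker).
Shutter speed: 1/250 → 1/200 → 1/160 → 1/125 → 1/100 → 1/80 → 1/60 → 1/50 → 1/40 → 1/30 — 3 stops slower (brighter).
ISO: 2500 → 2000 — 1/3 stop dropped (darker).
Net: −2/3 +3 −1/3 = +2 stops.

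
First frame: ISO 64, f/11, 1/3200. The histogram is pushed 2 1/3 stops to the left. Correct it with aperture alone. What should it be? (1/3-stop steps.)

f/5

Underexposed by 2 1/3 stops → need 2 1/3 stops brighter.
Aperture: f/11 → f/10 → f/9 → f/8 → f/7.1 → f/6.3 → f/5.6 → f/5.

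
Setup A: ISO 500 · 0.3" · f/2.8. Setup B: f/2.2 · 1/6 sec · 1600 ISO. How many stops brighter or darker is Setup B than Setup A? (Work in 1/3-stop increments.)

1 1/3 stops brighter

Aperture: f/2.8 → f/2.5 → f/2.2 — 2/3 stop wider (brighter).
Shutter speed: 0.3 → 1/4 → 1/5 → 1/6 — 1 stop faster (darker).
ISO: 500 → 640 → 800 → 1000 → 1250 → 1600 — 1 2/3 stops raised (brighter).
Net: +2/3 −1 +1 2/3 = +1 1/3 stops.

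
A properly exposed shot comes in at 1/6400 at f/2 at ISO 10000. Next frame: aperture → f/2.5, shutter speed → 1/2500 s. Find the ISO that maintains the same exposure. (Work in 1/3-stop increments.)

Aperture: f/2 → f/2.2 → f/2.5 — 2/3 stop smaller aperture (darker).
Shutter speed: 1/6400 → 1/5000 → 1/4000 → 1/3200 → 1/2500 — 1 1/3 stops longer (brighter).
Net change so far: 2/3 stop brighter. Offset with the ISO: 10000 → 8000 → 6400.

ISO 6400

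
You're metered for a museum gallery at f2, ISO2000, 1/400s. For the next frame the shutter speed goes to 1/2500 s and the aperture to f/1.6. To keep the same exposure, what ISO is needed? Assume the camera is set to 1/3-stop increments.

Shutter speed: 1/400 → 1/500 → 1/640 → 1/800 → 1/1000 → 1/1250 → 1/1600 → 1/2000 → 1/2500 — 2 2/3 stops faster (darker).
Aperture: f/2 → f/1.8 → f/1.6 — 2/3 stop larger aperture (brighter).
Net change so far: 2 stops darker. Offset with the ISO: 2000 → 2500 → 3200 → 4000 → 5000 → 6400 → 8000.

ISO 8000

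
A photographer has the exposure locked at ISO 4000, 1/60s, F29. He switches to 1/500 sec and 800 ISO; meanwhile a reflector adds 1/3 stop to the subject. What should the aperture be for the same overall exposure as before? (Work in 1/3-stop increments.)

Scene light: 1/3 stop brighter.
Shutter speed: 1/60 → 1/80 → 1/100 → 1/125 → 1/160 → 1/200 → 1/250 → 1/320 → 1/400 → 1/500 — 3 stops shorter (darker).
ISO: 4000 → 3200 → 2500 → 2000 → 1600 → 1250 → 1000 → 800 — 2 1/3 stops lower (darker).
Net so far: 5 stops darker. Aperture: f/29 → f/25 → f/22 → f/20 → f/18 → f/16 → f/14 → f/13 → f/11 → f/10 → f/9 → f/8 → f/7.1 → f/6.3 → f/5.6 → f/5.

f/5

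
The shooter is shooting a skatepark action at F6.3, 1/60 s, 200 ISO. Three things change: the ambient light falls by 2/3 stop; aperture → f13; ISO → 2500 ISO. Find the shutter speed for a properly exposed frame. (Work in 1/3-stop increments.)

Scene light: 2/3 stop darker.
Aperture: f/6.3 → f/7.1 → f/8 → f/9 → f/10 → f/11 → f/13 — 2 stops narrower (darker).
ISO: 200 → 250 → 320 → 400 → 500 → 640 → 800 → 1000 → 1250 → 1600 → 2000 → 2500 — 3 2/3 stops raised (brighter).
Net so far: 1 stop brighter. Shutter speed: 1/60 → 1/80 → 1/100 → 1/125.

1/125s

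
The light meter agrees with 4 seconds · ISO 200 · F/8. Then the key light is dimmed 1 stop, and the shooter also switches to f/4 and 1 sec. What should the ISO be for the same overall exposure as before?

Scene light: 1 stop darker.
Aperture: f/8 → f/5.6 → f/4 — 2 stops larger aperture (brighter).
Shutter speed: 4 → 2 → 1 — 2 stops shorter (darker).
Net so far: 1 stop darker. ISO: 200 → 400.

ISO 400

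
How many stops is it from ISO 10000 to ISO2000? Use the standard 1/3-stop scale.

2 1/3 stops

10000 → 8000 → 6400 → 5000 → 4000 → 3200 → 2500 → 2000 — count the steps: 7 third-stops = 2 1/3 stops.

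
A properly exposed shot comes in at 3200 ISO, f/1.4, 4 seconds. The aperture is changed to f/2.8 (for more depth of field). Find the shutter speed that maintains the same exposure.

Aperture: f/1.4 → f/2 → f/2.8 — 2 stops smaller aperture (darker).
Need 2 stops brighter from the shutter speed: 4 → 8 → 15.

15 s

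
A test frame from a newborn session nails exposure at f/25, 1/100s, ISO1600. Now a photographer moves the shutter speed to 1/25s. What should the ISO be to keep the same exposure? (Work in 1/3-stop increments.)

ISO 400

Shutter speed: 1/100 → 1/80 → 1/60 → 1/50 → 1/40 → 1/30 → 1/25 — 2 stops longer (brighter).
Need 2 stops darker from the ISO: 1600 → 1250 → 1000 → 800 → 640 → 500 → 400.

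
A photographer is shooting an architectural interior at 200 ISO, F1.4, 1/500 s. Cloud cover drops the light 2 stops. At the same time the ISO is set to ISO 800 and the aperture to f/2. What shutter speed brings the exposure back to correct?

1/250s

Scene light: 2 stops darker.
ISO: 200 → 400 → 800 — 2 stops higher (brighter).
Aperture: f/1.4 → f/2 — 1 stop smaller aperture (darker).
Net so far: 1 stop darker. Shutter speed: 1/500 → 1/250.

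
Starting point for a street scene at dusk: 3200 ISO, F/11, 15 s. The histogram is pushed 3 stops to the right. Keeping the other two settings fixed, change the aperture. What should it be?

Overexposed by 3 stops → need 3 stops darker.
Aperture: f/11 → f/16 → f/22 → f/32.

f/32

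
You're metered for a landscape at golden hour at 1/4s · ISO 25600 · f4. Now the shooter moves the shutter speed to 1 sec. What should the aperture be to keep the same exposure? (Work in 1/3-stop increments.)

Shutter speed: 1/4 → 0.3 → 0.4 → 0.5 → 0.6 → 0.8 → 1 — 2 stops slower (brighter).
Need 2 stops darker from the aperture: f/4 → f/4.5 → f/5 → f/5.6 → f/6.3 → f/7.1 → f/8.

f/8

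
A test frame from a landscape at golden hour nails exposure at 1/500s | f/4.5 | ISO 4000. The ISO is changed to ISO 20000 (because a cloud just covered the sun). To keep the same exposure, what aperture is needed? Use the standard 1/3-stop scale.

f/10

ISO: 4000 → 5000 → 6400 → 8000 → 10000 → 12800 → 16000 → 20000 — 2 1/3 stops higher (brighter).
Need 2 1/3 stops darker from the aperture: f/4.5 → f/5 → f/5.6 → f/6.3 → f/7.1 → f/8 → f/9 → f/10.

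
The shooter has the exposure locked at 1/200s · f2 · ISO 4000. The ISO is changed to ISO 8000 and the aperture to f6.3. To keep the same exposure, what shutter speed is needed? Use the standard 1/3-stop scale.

1/40s

ISO: 4000 → 5000 → 6400 → 8000 — 1 stop raised (brighter).
Aperture: f/2 → f/2.2 → f/2.5 → f/2.8 → f/3.2 → f/3.5 → f/4 → f/4.5 → f/5 → f/5.6 → f/6.3 — 3 1/3 stops narrower (darker).
Net change so far: 2 1/3 stops darker. Offset with the shutter speed: 1/200 → 1/160 → 1/125 → 1/100 → 1/80 → 1/60 → 1/50 → 1/40.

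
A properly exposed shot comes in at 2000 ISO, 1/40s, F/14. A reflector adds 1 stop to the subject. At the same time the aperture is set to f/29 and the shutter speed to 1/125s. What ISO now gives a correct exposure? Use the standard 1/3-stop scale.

Scene light: 1 stop brighter.
Aperture: f/14 → f/16 → f/18 → f/20 → f/22 → f/25 → f/29 — 2 stops stopped down (darker).
Shutter speed: 1/40 → 1/50 → 1/60 → 1/80 → 1/100 → 1/125 — 1 2/3 stops shorter (darker).
Net so far: 2 2/3 stops darker. ISO: 2000 → 2500 → 3200 → 4000 → 5000 → 6400 → 8000 → 10000 → 12800.

ISO 12800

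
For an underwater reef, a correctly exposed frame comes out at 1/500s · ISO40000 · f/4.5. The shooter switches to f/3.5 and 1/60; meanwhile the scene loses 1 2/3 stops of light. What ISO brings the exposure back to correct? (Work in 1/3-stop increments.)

ISO 10000

Scene light: 1 2/3 stops darker.
Aperture: f/4.5 → f/4 → f/3.5 — 2/3 stop larger aperture (brighter).
Shutter speed: 1/500 → 1/400 → 1/320 → 1/250 → 1/200 → 1/160 → 1/125 → 1/100 → 1/80 → 1/60 — 3 stops slower (brighter).
Net so far: 2 stops brighter. ISO: 40000 → 32000 → 25600 → 20000 → 16000 → 12800 → 10000.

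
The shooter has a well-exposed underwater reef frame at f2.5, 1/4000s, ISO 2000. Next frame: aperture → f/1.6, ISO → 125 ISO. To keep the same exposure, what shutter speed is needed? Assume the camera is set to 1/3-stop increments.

1/640s

Aperture: f/2.5 → f/2.2 → f/2 → f/1.8 → f/1.6 — 1 1/3 stops larger aperture (brighter).
ISO: 2000 → 1600 → 1250 → 1000 → 800 → 640 → 500 → 400 → 320 → 250 → 200 → 160 → 125 — 4 stops lower (darker).
Net change so far: 2 2/3 stops darker. Offset with the shutter speed: 1/4000 → 1/3200 → 1/2500 → 1/2000 → 1/1600 → 1/1250 → 1/1000 → 1/800 → 1/640.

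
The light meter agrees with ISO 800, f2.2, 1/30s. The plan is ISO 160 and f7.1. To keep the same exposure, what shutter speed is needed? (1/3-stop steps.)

1.6 s

ISO: 800 → 640 → 500 → 400 → 320 → 250 → 200 → 160 — 2 1/3 stops lower (darker).
Aperture: f/2.2 → f/2.5 → f/2.8 → f/3.2 → f/3.5 → f/4 → f/4.5 → f/5 → f/5.6 → f/6.3 → f/7.1 — 3 1/3 stops narrower (darker).
Net change so far: 5 2/3 stops darker. Offset with the shutter speed: 1/30 → 1/25 → 1/20 → 1/15 → 1/13 → 1/10 → 1/8 → 1/6 → 1/5 → 1/4 → 0.3 → 0.4 → 0.5 → 0.6 → 0.8 → 1 → 1.3 → 1.6.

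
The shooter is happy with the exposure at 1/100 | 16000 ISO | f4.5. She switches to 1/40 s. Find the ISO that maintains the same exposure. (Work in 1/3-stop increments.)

Shutter speed: 1/100 → 1/80 → 1/60 → 1/50 → 1/40 — 1 1/3 stops slower (brighter).
Need 1 1/3 stops darker from the ISO: 16000 → 12800 → 10000 → 8000 → 6400.

ISO 6400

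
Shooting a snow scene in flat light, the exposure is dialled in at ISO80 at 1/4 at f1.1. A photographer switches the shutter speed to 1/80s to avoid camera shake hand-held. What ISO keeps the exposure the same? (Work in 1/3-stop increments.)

Shutter speed: 1/4 → 1/5 → 1/6 → 1/8 → 1/10 → 1/13 → 1/15 → 1/20 → 1/25 → 1/30 → 1/40 → 1/50 → 1/60 → 1/80 — 4 1/3 stops faster (darker).
Need 4 1/3 stops brighter from the ISO: 80 → 100 → 125 → 160 → 200 → 250 → 320 → 400 → 500 → 640 → 800 → 1000 → 1250 → 1600.

ISO 1600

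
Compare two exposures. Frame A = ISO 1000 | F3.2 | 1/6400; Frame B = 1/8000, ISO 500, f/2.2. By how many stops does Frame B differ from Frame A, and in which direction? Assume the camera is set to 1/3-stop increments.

1/3 stop darker

Aperture: f/3.2 → f/2.8 → f/2.5 → f/2.2 — 1 stop wider (brighter).
Shutter speed: 1/6400 → 1/8000 — 1/3 stop faster (darker).
ISO: 1000 → 800 → 640 → 500 — 1 stop dropped (darker).
Net: +1 −1/3 −1 = −1/3 stops.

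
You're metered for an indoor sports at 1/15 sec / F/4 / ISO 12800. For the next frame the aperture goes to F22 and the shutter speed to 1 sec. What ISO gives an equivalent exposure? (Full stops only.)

Aperture: f/4 → f/5.6 → f/8 → f/11 → f/16 → f/22 — 5 stops narrower (darker).
Shutter speed: 1/15 → 1/8 → 1/4 → 1/2 → 1 — 4 stops longer (brighter).
Net change so far: 1 stop darker. Offset with the ISO: 12800 → 25600.

ISO 25600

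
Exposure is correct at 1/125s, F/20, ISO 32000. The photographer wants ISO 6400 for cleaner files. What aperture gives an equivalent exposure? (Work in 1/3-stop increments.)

f/9

ISO: 32000 → 25600 → 20000 → 16000 → 12800 → 10000 → 8000 → 6400 — 2 1/3 stops dropped (darker).
Need 2 1/3 stops brighter from the aperture: f/20 → f/18 → f/16 → f/14 → f/13 → f/11 → f/10 → f/9.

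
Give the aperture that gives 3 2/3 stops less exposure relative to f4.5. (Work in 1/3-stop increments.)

f/16

Aperture: f/4.5 → f/5 → f/5.6 → f/6.3 → f/7.1 → f/8 → f/9 → f/10 → f/11 → f/13 → f/14 → f/16 — 3 2/3 stops smaller aperture (darker).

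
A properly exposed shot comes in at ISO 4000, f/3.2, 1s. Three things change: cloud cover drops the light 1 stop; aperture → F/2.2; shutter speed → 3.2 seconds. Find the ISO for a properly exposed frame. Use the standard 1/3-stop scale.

ISO 1250

Scene light: 1 stop darker.
Aperture: f/3.2 → f/2.8 → f/2.5 → f/2.2 — 1 stop opened up (brighter).
Shutter speed: 1 → 1.3 → 1.6 → 2 → 2.5 → 3.2 — 1 2/3 stops longer (brighter).
Net so far: 1 2/3 stops brighter. ISO: 4000 → 3200 → 2500 → 2000 → 1600 → 1250.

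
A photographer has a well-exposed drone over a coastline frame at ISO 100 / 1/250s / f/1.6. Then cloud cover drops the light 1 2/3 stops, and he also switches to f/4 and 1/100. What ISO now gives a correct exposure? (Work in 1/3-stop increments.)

Scene light: 1 2/3 stops darker.
Aperture: f/1.6 → f/1.8 → f/2 → f/2.2 → f/2.5 → f/2.8 → f/3.2 → f/3.5 → f/4 — 2 2/3 stops stopped down (darker).
Shutter speed: 1/250 → 1/200 → 1/160 → 1/125 → 1/100 — 1 1/3 stops slower (brighter).
Net so far: 3 stops darker. ISO: 100 → 125 → 160 → 200 → 250 → 320 → 400 → 500 → 640 → 800.

ISO 800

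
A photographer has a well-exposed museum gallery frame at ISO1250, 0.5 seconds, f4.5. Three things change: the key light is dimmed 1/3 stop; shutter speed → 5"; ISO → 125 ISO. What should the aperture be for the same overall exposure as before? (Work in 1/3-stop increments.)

Scene light: 1/3 stop darker.
Shutter speed: 0.5 → 0.6 → 0.8 → 1 → 1.3 → 1.6 → 2 → 2.5 → 3.2 → 4 → 5 — 3 1/3 stops slower (brighter).
ISO: 1250 → 1000 → 800 → 640 → 500 → 400 → 320 → 250 → 200 → 160 → 125 — 3 1/3 stops dropped (darker).
Net so far: 1/3 stop darker. Aperture: f/4.5 → f/4.

f/4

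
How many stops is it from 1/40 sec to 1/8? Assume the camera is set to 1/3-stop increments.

1/40 → 1/30 → 1/25 → 1/20 → 1/15 → 1/13 → 1/10 → 1/8 — count the steps: 7 third-stops = 2 1/3 stops.

2 1/3 stops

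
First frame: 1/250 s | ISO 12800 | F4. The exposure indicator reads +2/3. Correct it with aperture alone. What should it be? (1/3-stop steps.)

f/5

Overexposed by 2/3 stop → need 2/3 stop darker.
Aperture: f/4 → f/4.5 → f/5.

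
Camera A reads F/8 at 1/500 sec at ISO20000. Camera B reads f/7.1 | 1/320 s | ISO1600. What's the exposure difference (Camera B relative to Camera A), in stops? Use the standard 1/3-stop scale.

Aperture: f/8 → f/7.1 — 1/3 stop larger aperture (brighter).
Shutter speed: 1/500 → 1/400 → 1/320 — 2/3 stop slower (brighter).
ISO: 20000 → 16000 → 12800 → 10000 → 8000 → 6400 → 5000 → 4000 → 3200 → 2500 → 2000 → 1600 — 3 2/3 stops lower (darker).
Net: +1/3 +2/3 −3 2/3 = −2 2/3 stops.

2 2/3 stops darker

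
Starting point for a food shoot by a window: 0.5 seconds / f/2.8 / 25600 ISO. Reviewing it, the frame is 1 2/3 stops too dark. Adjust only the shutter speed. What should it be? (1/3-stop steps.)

1.6 s

Underexposed by 1 2/3 stops → need 1 2/3 stops brighter.
Shutter speed: 0.5 → 0.6 → 0.8 → 1 → 1.3 → 1.6.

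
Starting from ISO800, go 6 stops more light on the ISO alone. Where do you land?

ISO: 800 → 1600 → 3200 → 6400 → 12800 → 25600 → 51200 — 6 stops raised (brighter).

ISO 51200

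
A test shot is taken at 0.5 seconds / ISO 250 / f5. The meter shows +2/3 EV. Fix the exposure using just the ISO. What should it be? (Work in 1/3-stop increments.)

ISO 160

Overexposed by 2/3 stop → need 2/3 stop darker.
ISO: 250 → 200 → 160.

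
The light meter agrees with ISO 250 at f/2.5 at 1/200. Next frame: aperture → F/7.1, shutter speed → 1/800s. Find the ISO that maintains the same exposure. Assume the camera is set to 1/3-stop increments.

ISO 8000

Aperture: f/2.5 → f/2.8 → f/3.2 → f/3.5 → f/4 → f/4.5 → f/5 → f/5.6 → f/6.3 → f/7.1 — 3 stops narrower (darker).
Shutter speed: 1/200 → 1/250 → 1/320 → 1/400 → 1/500 → 1/640 → 1/800 — 2 stops faster (darker).
Net change so far: 5 stops darker. Offset with the ISO: 250 → 320 → 400 → 500 → 640 → 800 → 1000 → 1250 → 1600 → 2000 → 2500 → 3200 → 4000 → 5000 → 6400 → 8000.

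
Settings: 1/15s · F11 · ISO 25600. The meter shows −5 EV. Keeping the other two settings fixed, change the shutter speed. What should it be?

2 s

Underexposed by 5 stops → need 5 stops brighter.
Shutter speed: 1/15 → 1/8 → 1/4 → 1/2 → 1 → 2.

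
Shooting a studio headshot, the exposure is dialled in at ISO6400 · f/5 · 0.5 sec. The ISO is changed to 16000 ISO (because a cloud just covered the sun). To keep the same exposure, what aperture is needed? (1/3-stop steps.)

ISO: 6400 → 8000 → 10000 → 12800 → 16000 — 1 1/3 stops raised (brighter).
Need 1 1/3 stops darker from the aperture: f/5 → f/5.6 → f/6.3 → f/7.1 → f/8.

f/8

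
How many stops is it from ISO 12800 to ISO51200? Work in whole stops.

2 stops

12800 → 25600 → 51200 — count the steps: 2 stops.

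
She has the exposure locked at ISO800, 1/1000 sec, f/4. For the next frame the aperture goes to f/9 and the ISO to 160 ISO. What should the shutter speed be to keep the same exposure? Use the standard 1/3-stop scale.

Aperture: f/4 → f/4.5 → f/5 → f/5.6 → f/6.3 → f/7.1 → f/8 → f/9 — 2 1/3 stops smaller aperture (darker).
ISO: 800 → 640 → 500 → 400 → 320 → 250 → 200 → 160 — 2 1/3 stops dropped (darker).
Net change so far: 4 2/3 stops darker. Offset with the shutter speed: 1/1000 → 1/800 → 1/640 → 1/500 → 1/400 → 1/320 → 1/250 → 1/200 → 1/160 → 1/125 → 1/100 → 1/80 → 1/60 → 1/50 → 1/40.

1/40s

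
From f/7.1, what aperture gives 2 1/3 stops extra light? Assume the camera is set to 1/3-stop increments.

Aperture: f/7.1 → f/6.3 → f/5.6 → f/5 → f/4.5 → f/4 → f/3.5 → f/3.2 — 2 1/3 stops wider (brighter).

f/3.2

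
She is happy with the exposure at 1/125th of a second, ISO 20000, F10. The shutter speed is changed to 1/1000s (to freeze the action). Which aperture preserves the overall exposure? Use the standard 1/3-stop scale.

f/3.5

Shutter speed: 1/125 → 1/160 → 1/200 → 1/250 → 1/320 → 1/400 → 1/500 → 1/640 → 1/800 → 1/1000 — 3 stops shorter (darker).
Need 3 stops brighter from the aperture: f/10 → f/9 → f/8 → f/7.1 → f/6.3 → f/5.6 → f/5 → f/4.5 → f/4 → f/3.5.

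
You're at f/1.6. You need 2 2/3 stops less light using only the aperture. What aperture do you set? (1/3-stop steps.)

f/4

Aperture: f/1.6 → f/1.8 → f/2 → f/2.2 → f/2.5 → f/2.8 → f/3.2 → f/3.5 → f/4 — 2 2/3 stops smaller aperture (darker).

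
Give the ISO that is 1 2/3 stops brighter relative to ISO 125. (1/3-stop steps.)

ISO: 125 → 160 → 200 → 250 → 320 → 400 — 1 2/3 stops raised (brighter).

ISO 400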